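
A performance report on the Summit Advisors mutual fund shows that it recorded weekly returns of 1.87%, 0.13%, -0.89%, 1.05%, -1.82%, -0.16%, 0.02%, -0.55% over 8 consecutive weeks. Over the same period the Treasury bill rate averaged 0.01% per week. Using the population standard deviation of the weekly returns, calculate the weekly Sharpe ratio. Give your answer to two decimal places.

r̄ = (1.87 + 0.13 − 0.89 + 1.05 − 1.82 − 0.16 + 0.02 − 0.55) / 8 = -0.350 / 8 = -0.0438%
Σ(r − r̄)² = (1.87 − (-0.0438))² + (0.13 − (-0.0438))² + (-0.89 − (-0.0438))² + … = 9.0340
σ = √[9.0340 / 8] = 1.0627%
Sharpe = (r̄ − rf) / σ = (-0.0438 − 0.01) / 1.0627 = -0.0538 / 1.0627 = -0.0506

-0.05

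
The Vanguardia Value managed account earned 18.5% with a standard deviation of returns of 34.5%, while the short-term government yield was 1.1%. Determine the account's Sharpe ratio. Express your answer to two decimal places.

0.50

Sharpe = (Rp − Rf) / σp = (18.5% − 1.1%) / 34.5% = 17.40% / 34.5% = 0.5043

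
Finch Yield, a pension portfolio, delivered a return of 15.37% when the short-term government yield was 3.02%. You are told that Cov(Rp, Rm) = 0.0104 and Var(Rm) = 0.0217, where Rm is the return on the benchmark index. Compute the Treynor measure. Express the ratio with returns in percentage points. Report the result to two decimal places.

β = Cov / Var = 0.0104 / 0.0217 = 0.4793
Treynor = (Rp − Rf) / β = (15.37% − 3.02%) / 0.4793 = 12.35 / 0.4793 = 25.7667

25.77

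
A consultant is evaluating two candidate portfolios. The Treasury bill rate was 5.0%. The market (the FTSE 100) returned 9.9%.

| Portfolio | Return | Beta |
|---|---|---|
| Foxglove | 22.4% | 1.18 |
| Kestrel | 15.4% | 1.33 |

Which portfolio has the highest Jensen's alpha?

Foxglove

Foxglove: α = 22.4% − [5.0% + 1.18 × (9.9% − 5.0%)] = 11.618
Kestrel: α = 15.4% − [5.0% + 1.33 × (9.9% − 5.0%)] = 3.883
Highest: Foxglove (11.618).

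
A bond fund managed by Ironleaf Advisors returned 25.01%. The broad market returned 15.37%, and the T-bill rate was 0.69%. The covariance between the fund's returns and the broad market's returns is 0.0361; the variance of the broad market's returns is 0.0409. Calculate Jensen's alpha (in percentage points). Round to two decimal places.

β = Cov / Var = 0.0361 / 0.0409 = 0.8826
E[R] = Rf + β(Rm − Rf) = 0.69% + 0.8826 × (15.37% − 0.69%) = 13.6466%
α = Rp − E[R] = 25.01% − 13.6466% = 11.3634

11.36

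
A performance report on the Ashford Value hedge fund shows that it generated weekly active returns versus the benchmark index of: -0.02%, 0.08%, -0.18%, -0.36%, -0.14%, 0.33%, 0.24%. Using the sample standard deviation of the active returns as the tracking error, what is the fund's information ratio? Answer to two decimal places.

r̄ = (-0.02 + 0.08 − 0.18 − 0.36 − 0.14 + 0.33 + 0.24) / 7 = -0.0071%
Sample std dev = √[0.3545 / 6] = 0.2431%
IR = r̄ / tracking error = -0.0071 / 0.2431 = -0.0292

-0.03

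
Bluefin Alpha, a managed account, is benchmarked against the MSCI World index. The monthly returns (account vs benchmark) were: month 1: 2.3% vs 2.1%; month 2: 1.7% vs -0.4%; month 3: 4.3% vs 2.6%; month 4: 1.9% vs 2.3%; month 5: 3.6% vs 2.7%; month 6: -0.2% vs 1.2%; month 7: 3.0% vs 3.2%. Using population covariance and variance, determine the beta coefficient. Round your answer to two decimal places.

r̄p = 2.3714%,  r̄m = 1.9571%
Cov = Σ(rp − r̄p)(rm − r̄m) / 7 = 0.8988
Var(rm) = Σ(rm − r̄m)² / 7 = 1.2539
β = Cov / Var = 0.8988 / 1.2539 = 0.7168

0.72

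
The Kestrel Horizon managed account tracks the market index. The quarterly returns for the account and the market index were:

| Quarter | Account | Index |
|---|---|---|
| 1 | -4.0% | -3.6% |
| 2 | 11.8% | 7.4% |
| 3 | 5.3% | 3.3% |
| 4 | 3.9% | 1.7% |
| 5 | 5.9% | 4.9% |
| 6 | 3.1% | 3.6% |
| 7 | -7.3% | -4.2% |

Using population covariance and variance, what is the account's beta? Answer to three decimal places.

1.448

r̄p = 2.6714%,  r̄m = 1.8714%
Cov = Σ(rp − r̄p)(rm − r̄m) / 7 = 23.0820
Var(rm) = Σ(rm − r̄m)² / 7 = 15.9420
β = Cov / Var = 23.0820 / 15.9420 = 1.4479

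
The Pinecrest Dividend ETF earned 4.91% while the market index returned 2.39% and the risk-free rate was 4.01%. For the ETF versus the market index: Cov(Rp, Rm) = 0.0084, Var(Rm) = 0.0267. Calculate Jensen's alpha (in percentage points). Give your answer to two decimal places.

β = Cov / Var = 0.0084 / 0.0267 = 0.3146
E[R] = Rf + β(Rm − Rf) = 4.01% + 0.3146 × (2.39% − 4.01%) = 3.5003%
α = Rp − E[R] = 4.91% − 3.5003% = 1.4097

1.41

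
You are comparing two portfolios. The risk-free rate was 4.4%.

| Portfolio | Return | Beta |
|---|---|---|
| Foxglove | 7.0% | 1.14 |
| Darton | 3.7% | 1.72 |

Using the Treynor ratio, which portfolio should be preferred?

Foxglove

Foxglove: Treynor = (7.0% − 4.4%) / 1.14 = 2.281
Darton: Treynor = (3.7% − 4.4%) / 1.72 = -0.407
Highest: Foxglove (2.281).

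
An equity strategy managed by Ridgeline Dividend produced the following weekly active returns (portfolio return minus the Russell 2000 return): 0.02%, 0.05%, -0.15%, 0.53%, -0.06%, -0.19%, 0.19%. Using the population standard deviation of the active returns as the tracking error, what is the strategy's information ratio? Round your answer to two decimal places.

μ = (0.02 + 0.05 − 0.15 + 0.53 − 0.06 − 0.19 + 0.19) / 7 = 0.390 / 7 = 0.0557%
Σ(r − μ)² = 0.3604; population σ = √(0.3604/7) = 0.2269%
IR = μ / tracking error = 0.0557 / 0.2269 = 0.2455

0.25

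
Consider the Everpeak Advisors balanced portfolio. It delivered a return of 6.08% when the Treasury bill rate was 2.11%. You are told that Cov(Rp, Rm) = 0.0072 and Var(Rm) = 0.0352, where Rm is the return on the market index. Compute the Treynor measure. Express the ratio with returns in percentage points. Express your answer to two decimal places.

19.41

β = Cov / Var = 0.0072 / 0.0352 = 0.2045
Treynor = (Rp − Rf) / β = (6.08% − 2.11%) / 0.2045 = 3.97 / 0.2045 = 19.4132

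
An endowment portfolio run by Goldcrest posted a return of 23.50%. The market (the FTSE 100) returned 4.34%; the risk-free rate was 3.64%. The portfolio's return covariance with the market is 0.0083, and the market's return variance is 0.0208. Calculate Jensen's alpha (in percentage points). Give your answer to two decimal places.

19.58

β = Cov / Var = 0.0083 / 0.0208 = 0.3990
E[R] = Rf + β(Rm − Rf) = 3.64% + 0.3990 × (4.34% − 3.64%) = 3.9193%
α = Rp − E[R] = 23.50% − 3.9193% = 19.5807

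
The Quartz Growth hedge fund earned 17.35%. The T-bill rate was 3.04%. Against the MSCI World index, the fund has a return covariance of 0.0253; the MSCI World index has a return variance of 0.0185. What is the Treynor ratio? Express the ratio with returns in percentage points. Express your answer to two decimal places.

β = Cov / Var = 0.0253 / 0.0185 = 1.3676
Treynor = (Rp − Rf) / β = (17.35% − 3.04%) / 1.3676 = 14.31 / 1.3676 = 10.4636

10.46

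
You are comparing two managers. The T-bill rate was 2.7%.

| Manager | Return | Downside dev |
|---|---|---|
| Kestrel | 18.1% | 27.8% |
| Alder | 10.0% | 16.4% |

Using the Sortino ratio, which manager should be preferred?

Kestrel: Sortino ratio = (18.1% − 2.7%) / 27.8% = 0.554
Alder: Sortino ratio = (10.0% − 2.7%) / 16.4% = 0.445
Highest: Kestrel (0.554).

Kestrel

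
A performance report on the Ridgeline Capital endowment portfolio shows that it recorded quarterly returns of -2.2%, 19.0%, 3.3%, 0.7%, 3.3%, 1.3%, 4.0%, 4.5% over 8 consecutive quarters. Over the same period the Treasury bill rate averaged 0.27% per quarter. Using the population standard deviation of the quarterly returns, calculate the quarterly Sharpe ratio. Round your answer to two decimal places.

0.67

r̄ = (-2.2 + 19 + 3.3 + 0.7 + 3.3 + 1.3 + 4 + 4.5) / 8 = 4.2375%
Population σ = √[Σ(r − r̄)² / 8] = √[282.3988 / 8] = √35.2999 = 5.9414%
Sharpe = (r̄ − rf) / σ = (4.2375 − 0.27) / 5.9414 = 3.9675 / 5.9414 = 0.6678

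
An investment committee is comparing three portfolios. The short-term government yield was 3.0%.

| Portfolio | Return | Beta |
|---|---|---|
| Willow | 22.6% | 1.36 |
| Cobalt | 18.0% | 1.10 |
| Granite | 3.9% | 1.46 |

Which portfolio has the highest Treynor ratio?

Willow

Willow: Treynor = (22.6% − 3.0%) / 1.36 = 14.412
Cobalt: Treynor = (18.0% − 3.0%) / 1.10 = 13.636
Granite: Treynor = (3.9% − 3.0%) / 1.46 = 0.616
Highest: Willow (14.412).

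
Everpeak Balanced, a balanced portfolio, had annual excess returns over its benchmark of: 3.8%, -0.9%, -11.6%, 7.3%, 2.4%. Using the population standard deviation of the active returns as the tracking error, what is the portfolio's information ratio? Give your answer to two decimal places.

0.03

r̄ = (3.8 − 0.9 − 11.6 + 7.3 + 2.4) / 5 = 0.2000%
Σ(r − r̄)² = 208.6600; population σ = √(208.6600/5) = 6.4600%
IR = r̄ / tracking error = 0.2000 / 6.4600 = 0.0310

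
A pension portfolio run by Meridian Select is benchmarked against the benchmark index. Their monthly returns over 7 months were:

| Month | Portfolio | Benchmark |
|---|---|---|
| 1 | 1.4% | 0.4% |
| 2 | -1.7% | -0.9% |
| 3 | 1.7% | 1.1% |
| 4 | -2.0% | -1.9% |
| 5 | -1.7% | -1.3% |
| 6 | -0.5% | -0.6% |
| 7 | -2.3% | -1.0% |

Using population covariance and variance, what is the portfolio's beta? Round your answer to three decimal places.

r̄p = -0.7286%,  r̄m = -0.6000%
Cov = Σ(rp − r̄p)(rm − r̄m) / 7 = 1.3586
Var(rm) = Σ(rm − r̄m)² / 7 = 0.9029
β = Cov / Var = 1.3586 / 0.9029 = 1.5047

1.505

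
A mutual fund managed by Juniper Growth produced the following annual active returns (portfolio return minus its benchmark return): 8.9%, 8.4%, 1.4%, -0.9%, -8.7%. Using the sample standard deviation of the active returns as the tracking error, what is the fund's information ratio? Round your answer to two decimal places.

0.25

r̄ = (8.9 + 8.4 + 1.4 − 0.9 − 8.7) / 5 = 1.8200%
Σ(r − r̄)² = 211.6680; sample σ = √(211.6680/4) = 7.2744%
IR = r̄ / tracking error = 1.8200 / 7.2744 = 0.2502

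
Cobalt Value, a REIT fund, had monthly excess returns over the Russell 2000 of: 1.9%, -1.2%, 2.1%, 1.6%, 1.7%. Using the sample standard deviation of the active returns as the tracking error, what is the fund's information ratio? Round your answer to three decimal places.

Mean return r̄ = 6.10 / 5 = 1.2200%
Σ(r − r̄)² = 7.4680; sample σ = √(7.4680/4) = 1.3664%
IR = r̄ / tracking error = 1.2200 / 1.3664 = 0.8929

0.893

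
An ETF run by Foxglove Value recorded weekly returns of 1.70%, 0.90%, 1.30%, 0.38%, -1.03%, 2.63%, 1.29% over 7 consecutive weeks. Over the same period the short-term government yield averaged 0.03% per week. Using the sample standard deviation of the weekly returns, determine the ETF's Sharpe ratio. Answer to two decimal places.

r̄ = (1.7 + 0.9 + 1.3 + 0.38 − 1.03 + 2.63 + 1.29) / 7 = 1.0243%
Σ(r − r̄)² = (1.7 − 1.0243)² + (0.9 − 1.0243)² + (1.3 − 1.0243)² + … = 7.8322
σ = √[7.8322 / 6] = 1.1425%
Sharpe = (r̄ − rf) / σ = (1.0243 − 0.03) / 1.1425 = 0.9943 / 1.1425 = 0.8703

0.87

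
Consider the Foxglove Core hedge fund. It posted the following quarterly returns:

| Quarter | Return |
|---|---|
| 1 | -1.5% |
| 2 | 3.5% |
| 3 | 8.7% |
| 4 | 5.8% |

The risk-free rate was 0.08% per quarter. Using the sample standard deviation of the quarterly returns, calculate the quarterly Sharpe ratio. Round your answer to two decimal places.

0.94

μ = (-1.5 + 3.5 + 8.7 + 5.8) / 4 = 16.50 / 4 = 4.1250%
Sample σ = √[Σ(r − μ)² / 3] = √[55.7675 / 3] = √18.5892 = 4.3115%
Sharpe = (μ − rf) / σ = (4.1250 − 0.08) / 4.3115 = 4.0450 / 4.3115 = 0.9382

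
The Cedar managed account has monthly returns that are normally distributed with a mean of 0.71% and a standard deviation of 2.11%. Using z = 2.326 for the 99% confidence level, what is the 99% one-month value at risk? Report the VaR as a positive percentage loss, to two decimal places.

VaR (as % loss) = −(μ − z·σ) = −(0.71% − 2.326 × 2.11%) = −(-4.19786%) = 4.19786%

4.20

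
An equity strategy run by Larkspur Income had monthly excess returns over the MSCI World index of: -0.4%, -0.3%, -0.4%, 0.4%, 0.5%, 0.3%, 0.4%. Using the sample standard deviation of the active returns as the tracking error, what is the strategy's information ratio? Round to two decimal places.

r̄ = (-0.4 − 0.3 − 0.4 + 0.4 + 0.5 + 0.3 + 0.4) / 7 = 0.50 / 7 = 0.0714%
Σ(r − r̄)² = (-0.4 − 0.0714)² + (-0.3 − 0.0714)² + (-0.4 − 0.0714)² + … = 1.0343
sample σ = √(1.0343 / 6) = √0.1724 = 0.4152%
IR = r̄ / tracking error = 0.0714 / 0.4152 = 0.1720

0.17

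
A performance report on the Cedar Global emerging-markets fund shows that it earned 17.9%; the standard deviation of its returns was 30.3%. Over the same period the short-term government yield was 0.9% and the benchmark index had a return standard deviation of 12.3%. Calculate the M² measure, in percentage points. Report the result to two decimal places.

7.80

Sharpe = (Rp − Rf) / σp = (17.9% − 0.9%) / 30.3% = 0.5611
M² = Rf + Sharpe × σm = 0.9% + 0.5611 × 12.3% = 7.8015%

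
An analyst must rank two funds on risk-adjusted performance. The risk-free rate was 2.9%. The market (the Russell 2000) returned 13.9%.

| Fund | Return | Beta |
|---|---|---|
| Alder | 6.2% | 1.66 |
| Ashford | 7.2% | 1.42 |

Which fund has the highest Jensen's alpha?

Alder: α = 6.2% − [2.9% + 1.66 × (13.9% − 2.9%)] = -14.960
Ashford: α = 7.2% − [2.9% + 1.42 × (13.9% − 2.9%)] = -11.320
Highest: Ashford (-11.320).

Ashford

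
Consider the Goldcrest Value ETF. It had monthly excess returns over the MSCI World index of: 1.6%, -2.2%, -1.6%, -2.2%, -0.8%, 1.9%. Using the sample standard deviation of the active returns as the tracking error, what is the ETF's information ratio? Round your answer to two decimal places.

r̄ = (1.6 − 2.2 − 1.6 − 2.2 − 0.8 + 1.9) / 6 = -0.5500%
Sample std dev = √[17.2350 / 5] = 1.8566%
IR = r̄ / tracking error = -0.5500 / 1.8566 = -0.2962

-0.30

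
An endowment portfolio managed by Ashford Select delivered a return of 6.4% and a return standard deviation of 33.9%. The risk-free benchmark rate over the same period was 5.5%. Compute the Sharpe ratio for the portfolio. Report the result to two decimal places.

0.03

Sharpe = (Rp − Rf) / σp = (6.4% − 5.5%) / 33.9% = 0.90% / 33.9% = 0.0265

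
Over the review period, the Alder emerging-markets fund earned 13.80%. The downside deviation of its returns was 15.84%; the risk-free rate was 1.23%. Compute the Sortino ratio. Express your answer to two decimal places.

0.79

Sortino = (Rp − Rf) / σd = (13.80% − 1.23%) / 15.84% = 12.57% / 15.84% = 0.7936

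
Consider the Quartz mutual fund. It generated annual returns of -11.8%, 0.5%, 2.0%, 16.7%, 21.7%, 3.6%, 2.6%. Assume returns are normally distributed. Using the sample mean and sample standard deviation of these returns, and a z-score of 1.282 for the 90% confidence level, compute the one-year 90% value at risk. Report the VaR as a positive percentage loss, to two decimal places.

9.15

r̄ = (-11.8 + 0.5 + 2 + 16.7 + 21.7 + 3.6 + 2.6) / 7 = 35.30 / 7 = 5.0429%
Σ(r − r̄)² = (-11.8 − 5.0429)² + (0.5 − 5.0429)² + (2 − 5.0429)² + … = 734.9771
sample σ = √(734.9771 / 6) = √122.4962 = 11.0678%
VaR = −(r̄ − z·σ) = −(5.0429 − 1.282 × 11.0678) = −(-9.1460) = 9.1460%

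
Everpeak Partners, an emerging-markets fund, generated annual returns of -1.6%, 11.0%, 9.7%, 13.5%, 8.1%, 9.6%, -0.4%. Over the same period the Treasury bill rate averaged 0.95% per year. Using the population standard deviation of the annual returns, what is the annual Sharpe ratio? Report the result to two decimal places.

1.15

Mean return r̄ = 49.90 / 7 = 7.1286%
Population σ = √[Σ(r − r̄)² / 7] = √[202.1143 / 7] = √28.8735 = 5.3734%
Sharpe = (r̄ − rf) / σ = (7.1286 − 0.95) / 5.3734 = 6.1786 / 5.3734 = 1.1498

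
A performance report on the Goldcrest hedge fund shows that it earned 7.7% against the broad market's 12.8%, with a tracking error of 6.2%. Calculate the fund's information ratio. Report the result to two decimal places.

IR = (Rp − Rb) / TE = (7.7% − 12.8%) / 6.2% = -5.10% / 6.2% = -0.8226

-0.82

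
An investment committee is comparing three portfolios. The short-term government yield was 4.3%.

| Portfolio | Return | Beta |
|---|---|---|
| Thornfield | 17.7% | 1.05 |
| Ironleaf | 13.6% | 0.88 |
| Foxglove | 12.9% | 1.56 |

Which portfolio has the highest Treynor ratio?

Thornfield: Treynor = (17.7% − 4.3%) / 1.05 = 12.762
Ironleaf: Treynor = (13.6% − 4.3%) / 0.88 = 10.568
Foxglove: Treynor = (12.9% − 4.3%) / 1.56 = 5.513
Highest: Thornfield (12.762).

Thornfield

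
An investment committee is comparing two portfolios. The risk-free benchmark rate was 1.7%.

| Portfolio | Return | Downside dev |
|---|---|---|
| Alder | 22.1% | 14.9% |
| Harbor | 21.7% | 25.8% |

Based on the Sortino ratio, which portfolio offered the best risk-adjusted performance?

Alder

Alder: Sortino ratio = (22.1% − 1.7%) / 14.9% = 1.369
Harbor: Sortino ratio = (21.7% − 1.7%) / 25.8% = 0.775
Highest: Alder (1.369).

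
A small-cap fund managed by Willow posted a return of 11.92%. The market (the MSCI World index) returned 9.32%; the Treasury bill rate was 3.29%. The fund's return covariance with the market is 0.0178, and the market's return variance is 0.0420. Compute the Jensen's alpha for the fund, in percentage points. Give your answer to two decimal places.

β = Cov / Var = 0.0178 / 0.0420 = 0.4238
E[R] = Rf + β(Rm − Rf) = 3.29% + 0.4238 × (9.32% − 3.29%) = 5.8455%
α = Rp − E[R] = 11.92% − 5.8455% = 6.0745

6.07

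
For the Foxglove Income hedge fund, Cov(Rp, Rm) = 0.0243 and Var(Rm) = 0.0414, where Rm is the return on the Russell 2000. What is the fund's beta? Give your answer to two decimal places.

β = Cov(Rp, Rm) / Var(Rm) = 0.0243 / 0.0414 = 0.5870

0.59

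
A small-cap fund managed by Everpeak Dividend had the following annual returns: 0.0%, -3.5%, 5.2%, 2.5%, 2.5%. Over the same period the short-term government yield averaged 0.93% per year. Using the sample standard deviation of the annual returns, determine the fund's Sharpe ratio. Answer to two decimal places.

0.13

Mean return r̄ = 6.70 / 5 = 1.3400%
Σ(r − r̄)² = (0 − 1.3400)² + (-3.5 − 1.3400)² + (5.2 − 1.3400)² + … = 42.8120
sample σ = √(42.8120 / 4) = √10.7030 = 3.2715%
Sharpe = (r̄ − rf) / σ = (1.3400 − 0.93) / 3.2715 = 0.4100 / 3.2715 = 0.1253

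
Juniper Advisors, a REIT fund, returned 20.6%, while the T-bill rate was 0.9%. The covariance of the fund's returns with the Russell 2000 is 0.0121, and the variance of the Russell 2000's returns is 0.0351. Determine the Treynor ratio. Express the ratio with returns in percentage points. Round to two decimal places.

57.15

β = Cov / Var = 0.0121 / 0.0351 = 0.3447
Treynor = (Rp − Rf) / β = (20.6% − 0.9%) / 0.3447 = 19.70 / 0.3447 = 57.1511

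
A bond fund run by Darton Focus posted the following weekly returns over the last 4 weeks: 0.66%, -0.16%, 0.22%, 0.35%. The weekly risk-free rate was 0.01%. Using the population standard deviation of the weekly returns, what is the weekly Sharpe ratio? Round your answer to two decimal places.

r̄ = (0.66 − 0.16 + 0.22 + 0.35) / 4 = 1.070 / 4 = 0.2675%
Population σ = √[Σ(r − r̄)² / 4] = √[0.3459 / 4] = √0.0865 = 0.2941%
Sharpe = (r̄ − rf) / σ = (0.2675 − 0.01) / 0.2941 = 0.2575 / 0.2941 = 0.8756

0.88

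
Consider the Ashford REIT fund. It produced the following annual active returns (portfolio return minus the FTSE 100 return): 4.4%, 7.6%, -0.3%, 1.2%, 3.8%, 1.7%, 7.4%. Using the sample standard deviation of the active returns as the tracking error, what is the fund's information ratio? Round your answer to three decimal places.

μ = (4.4 + 7.6 − 0.3 + 1.2 + 3.8 + 1.7 + 7.4) / 7 = 3.6857%
Sample std dev = √[55.6486 / 6] = 3.0455%
IR = μ / tracking error = 3.6857 / 3.0455 = 1.2102

1.210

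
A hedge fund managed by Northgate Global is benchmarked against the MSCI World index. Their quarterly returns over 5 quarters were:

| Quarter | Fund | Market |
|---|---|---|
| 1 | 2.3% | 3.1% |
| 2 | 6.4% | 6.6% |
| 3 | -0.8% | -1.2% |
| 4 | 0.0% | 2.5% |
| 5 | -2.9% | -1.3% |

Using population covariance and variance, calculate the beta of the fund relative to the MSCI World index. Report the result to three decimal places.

1.015

r̄p = 1.0000%,  r̄m = 1.9400%
Cov = Σ(rp − r̄p)(rm − r̄m) / 5 = 8.8800
Var(rm) = Σ(rm − r̄m)² / 5 = 8.7464
β = Cov / Var = 8.8800 / 8.7464 = 1.0153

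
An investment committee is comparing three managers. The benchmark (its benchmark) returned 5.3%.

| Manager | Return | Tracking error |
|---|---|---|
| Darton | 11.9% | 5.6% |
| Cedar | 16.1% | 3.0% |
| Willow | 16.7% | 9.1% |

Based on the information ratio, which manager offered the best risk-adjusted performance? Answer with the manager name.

Cedar

Darton: IR = (11.9% − 5.3%) / 5.6% = 1.179
Cedar: IR = (16.1% − 5.3%) / 3.0% = 3.600
Willow: IR = (16.7% − 5.3%) / 9.1% = 1.253
Highest: Cedar (3.600).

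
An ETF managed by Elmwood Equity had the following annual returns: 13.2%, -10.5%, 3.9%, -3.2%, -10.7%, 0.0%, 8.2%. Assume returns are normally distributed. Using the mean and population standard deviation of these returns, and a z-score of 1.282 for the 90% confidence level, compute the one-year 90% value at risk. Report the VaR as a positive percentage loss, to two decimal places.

10.61

r̄ = (13.2 − 10.5 + 3.9 − 3.2 − 10.7 + 0 + 8.2) / 7 = 0.1286%
Σ(r − r̄)² = (13.2 − 0.1286)² + (-10.5 − 0.1286)² + … = 491.5543
σ = √[491.5543 / 7] = 8.3799%
VaR = −(r̄ − z·σ) = −(0.1286 − 1.282 × 8.3799) = −(-10.6144) = 10.6144%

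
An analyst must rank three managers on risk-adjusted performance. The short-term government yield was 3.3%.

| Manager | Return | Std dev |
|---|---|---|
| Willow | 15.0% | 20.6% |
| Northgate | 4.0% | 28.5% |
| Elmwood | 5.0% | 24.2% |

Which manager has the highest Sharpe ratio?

Willow

Willow: Sharpe ratio = (15.0% − 3.3%) / 20.6% = 0.568
Northgate: Sharpe ratio = (4.0% − 3.3%) / 28.5% = 0.025
Elmwood: Sharpe ratio = (5.0% − 3.3%) / 24.2% = 0.070
Highest: Willow (0.568).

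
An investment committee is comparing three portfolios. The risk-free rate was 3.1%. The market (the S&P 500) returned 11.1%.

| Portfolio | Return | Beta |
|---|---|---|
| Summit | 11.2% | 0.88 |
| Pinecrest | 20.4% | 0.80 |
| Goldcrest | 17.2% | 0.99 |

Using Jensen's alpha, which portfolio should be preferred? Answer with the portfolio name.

Summit: α = 11.2% − [3.1% + 0.88 × (11.1% − 3.1%)] = 1.060
Pinecrest: α = 20.4% − [3.1% + 0.80 × (11.1% − 3.1%)] = 10.900
Goldcrest: α = 17.2% − [3.1% + 0.99 × (11.1% − 3.1%)] = 6.180
Highest: Pinecrest (10.900).

Pinecrest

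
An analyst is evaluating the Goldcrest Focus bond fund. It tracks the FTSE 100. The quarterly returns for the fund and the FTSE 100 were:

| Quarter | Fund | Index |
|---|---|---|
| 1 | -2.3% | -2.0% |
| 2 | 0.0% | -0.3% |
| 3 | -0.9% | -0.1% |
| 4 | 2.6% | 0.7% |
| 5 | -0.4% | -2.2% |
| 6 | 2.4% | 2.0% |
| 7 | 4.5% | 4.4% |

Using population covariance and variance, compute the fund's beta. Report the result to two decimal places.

r̄p = 0.8429%,  r̄m = 0.3571%
Cov = Σ(rp − r̄p)(rm − r̄m) / 7 = 4.2690
Var(rm) = Σ(rm − r̄m)² / 7 = 4.5567
β = Cov / Var = 4.2690 / 4.5567 = 0.9369

0.94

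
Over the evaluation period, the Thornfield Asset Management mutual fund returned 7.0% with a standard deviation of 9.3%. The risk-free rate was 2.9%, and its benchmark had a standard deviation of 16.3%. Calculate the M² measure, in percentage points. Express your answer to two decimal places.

10.09

Sharpe = (Rp − Rf) / σp = (7.0% − 2.9%) / 9.3% = 0.4409
M² = Rf + Sharpe × σm = 2.9% + 0.4409 × 16.3% = 10.0867%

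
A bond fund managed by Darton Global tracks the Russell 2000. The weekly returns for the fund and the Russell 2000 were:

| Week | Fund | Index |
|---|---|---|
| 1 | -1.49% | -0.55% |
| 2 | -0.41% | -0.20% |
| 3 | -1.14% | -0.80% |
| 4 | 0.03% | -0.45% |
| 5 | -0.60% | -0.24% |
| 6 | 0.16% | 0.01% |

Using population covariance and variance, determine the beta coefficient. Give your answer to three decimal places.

1.603

r̄p = -0.5750%,  r̄m = -0.3717%
Cov = Σ(rp − r̄p)(rm − r̄m) / 6 = 0.1106
Var(rm) = Σ(rm − r̄m)² / 6 = 0.0690
β = Cov / Var = 0.1106 / 0.0690 = 1.6029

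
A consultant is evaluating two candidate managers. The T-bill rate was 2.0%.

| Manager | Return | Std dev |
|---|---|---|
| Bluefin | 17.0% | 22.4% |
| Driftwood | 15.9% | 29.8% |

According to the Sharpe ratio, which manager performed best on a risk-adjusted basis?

Bluefin: Sharpe ratio = (17.0% − 2.0%) / 22.4% = 0.670
Driftwood: Sharpe ratio = (15.9% − 2.0%) / 29.8% = 0.466
Highest: Bluefin (0.670).

Bluefin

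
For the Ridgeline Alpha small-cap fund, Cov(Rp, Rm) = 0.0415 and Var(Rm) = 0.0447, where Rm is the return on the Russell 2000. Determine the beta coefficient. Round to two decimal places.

0.93

β = Cov(Rp, Rm) / Var(Rm) = 0.0415 / 0.0447 = 0.9284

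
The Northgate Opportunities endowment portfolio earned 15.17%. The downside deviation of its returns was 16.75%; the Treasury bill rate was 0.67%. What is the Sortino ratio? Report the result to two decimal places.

Sortino = (Rp − Rf) / σd = (15.17% − 0.67%) / 16.75% = 14.50% / 16.75% = 0.8657

0.87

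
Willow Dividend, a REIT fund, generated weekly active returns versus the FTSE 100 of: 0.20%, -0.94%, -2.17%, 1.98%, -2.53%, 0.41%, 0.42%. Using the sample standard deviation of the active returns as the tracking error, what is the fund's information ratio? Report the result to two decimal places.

r̄ = (0.2 − 0.94 − 2.17 + 1.98 − 2.53 + 0.41 + 0.42) / 7 = -2.630 / 7 = -0.3757%
Σ(r − r̄)² = (0.2 − (-0.3757))² + (-0.94 − (-0.3757))² + (-2.17 − (-0.3757))² + … = 15.3102
σ = √[15.3102 / 6] = 1.5974%
IR = r̄ / tracking error = -0.3757 / 1.5974 = -0.2352

-0.24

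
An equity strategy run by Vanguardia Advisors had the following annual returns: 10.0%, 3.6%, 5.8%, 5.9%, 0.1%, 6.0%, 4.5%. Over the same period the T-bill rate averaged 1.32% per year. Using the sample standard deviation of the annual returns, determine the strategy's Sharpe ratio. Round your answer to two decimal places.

1.27

μ = (10 + 3.6 + 5.8 + 5.9 + 0.1 + 6 + 4.5) / 7 = 35.90 / 7 = 5.1286%
Sample std dev = √[53.5543 / 6] = 2.9876%
Sharpe = (μ − rf) / σ = (5.1286 − 1.32) / 2.9876 = 3.8086 / 2.9876 = 1.2748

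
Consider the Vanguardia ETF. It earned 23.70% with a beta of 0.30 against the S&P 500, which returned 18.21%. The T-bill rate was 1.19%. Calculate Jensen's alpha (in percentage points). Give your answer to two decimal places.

17.40

CAPM expected return = Rf + β(Rm − Rf) = 1.19% + 0.30 × (18.21% − 1.19%) = 1.19 + 0.30 × 17.02 = 6.2960%
Jensen's α = Rp − E[R] = 23.70% − 6.2960% = 17.4040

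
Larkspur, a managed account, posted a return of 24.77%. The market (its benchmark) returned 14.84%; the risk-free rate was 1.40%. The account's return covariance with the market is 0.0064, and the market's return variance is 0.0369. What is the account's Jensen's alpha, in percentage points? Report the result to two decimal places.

β = Cov / Var = 0.0064 / 0.0369 = 0.1734
E[R] = Rf + β(Rm − Rf) = 1.40% + 0.1734 × (14.84% − 1.40%) = 3.7305%
α = Rp − E[R] = 24.77% − 3.7305% = 21.0395

21.04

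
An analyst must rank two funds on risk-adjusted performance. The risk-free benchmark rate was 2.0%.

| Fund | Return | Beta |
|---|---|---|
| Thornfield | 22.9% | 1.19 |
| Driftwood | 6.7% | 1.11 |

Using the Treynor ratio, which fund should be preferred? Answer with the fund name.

Thornfield

Thornfield: Treynor = (22.9% − 2.0%) / 1.19 = 17.563
Driftwood: Treynor = (6.7% − 2.0%) / 1.11 = 4.234
Highest: Thornfield (17.563).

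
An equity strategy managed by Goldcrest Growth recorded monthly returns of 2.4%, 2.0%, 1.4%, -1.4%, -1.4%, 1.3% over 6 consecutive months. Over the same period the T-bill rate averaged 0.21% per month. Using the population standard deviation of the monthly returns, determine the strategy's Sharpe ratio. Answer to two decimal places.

Mean return r̄ = 4.30 / 6 = 0.7167%
Population σ = √[Σ(r − r̄)² / 6] = √[14.2483 / 6] = √2.3747 = 1.5410%
Sharpe = (r̄ − rf) / σ = (0.7167 − 0.21) / 1.5410 = 0.5067 / 1.5410 = 0.3288

0.33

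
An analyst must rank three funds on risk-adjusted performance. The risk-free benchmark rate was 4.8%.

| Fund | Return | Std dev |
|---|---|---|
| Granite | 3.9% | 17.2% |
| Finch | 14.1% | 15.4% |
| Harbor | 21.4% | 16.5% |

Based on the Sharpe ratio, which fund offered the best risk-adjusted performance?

Harbor

Granite: Sharpe ratio = (3.9% − 4.8%) / 17.2% = -0.052
Finch: Sharpe ratio = (14.1% − 4.8%) / 15.4% = 0.604
Harbor: Sharpe ratio = (21.4% − 4.8%) / 16.5% = 1.006
Highest: Harbor (1.006).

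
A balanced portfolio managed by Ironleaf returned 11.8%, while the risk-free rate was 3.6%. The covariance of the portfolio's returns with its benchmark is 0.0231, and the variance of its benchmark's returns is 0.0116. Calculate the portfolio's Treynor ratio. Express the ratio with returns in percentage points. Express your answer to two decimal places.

4.12

β = Cov / Var = 0.0231 / 0.0116 = 1.9914
Treynor = (Rp − Rf) / β = (11.8% − 3.6%) / 1.9914 = 8.20 / 1.9914 = 4.1177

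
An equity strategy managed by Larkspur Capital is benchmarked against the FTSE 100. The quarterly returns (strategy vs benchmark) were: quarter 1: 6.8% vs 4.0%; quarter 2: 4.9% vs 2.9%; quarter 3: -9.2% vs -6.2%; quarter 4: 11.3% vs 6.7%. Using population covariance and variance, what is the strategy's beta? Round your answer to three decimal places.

1.580

r̄p = 3.4500%,  r̄m = 1.8500%
Cov = Σ(rp − r̄p)(rm − r̄m) / 4 = 37.1575
Var(rm) = Σ(rm − r̄m)² / 4 = 23.5125
β = Cov / Var = 37.1575 / 23.5125 = 1.5803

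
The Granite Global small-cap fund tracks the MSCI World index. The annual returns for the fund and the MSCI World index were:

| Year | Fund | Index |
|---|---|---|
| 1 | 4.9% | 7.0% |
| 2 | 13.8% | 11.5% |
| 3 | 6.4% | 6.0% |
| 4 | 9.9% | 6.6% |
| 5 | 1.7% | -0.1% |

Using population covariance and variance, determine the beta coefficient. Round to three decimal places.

1.006

r̄p = 7.3400%,  r̄m = 6.2000%
Cov = Σ(rp − r̄p)(rm − r̄m) / 5 = 13.8060
Var(rm) = Σ(rm − r̄m)² / 5 = 13.7240
β = Cov / Var = 13.8060 / 13.7240 = 1.0060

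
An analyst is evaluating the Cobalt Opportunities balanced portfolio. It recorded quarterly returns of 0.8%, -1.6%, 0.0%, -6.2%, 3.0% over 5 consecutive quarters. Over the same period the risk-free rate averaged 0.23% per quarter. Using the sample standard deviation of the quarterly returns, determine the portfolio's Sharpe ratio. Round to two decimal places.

r̄ = (0.8 − 1.6 + 0 − 6.2 + 3) / 5 = -4.00 / 5 = -0.8000%
Sample σ = √[Σ(r − r̄)² / 4] = √[47.4400 / 4] = √11.8600 = 3.4438%
Sharpe = (r̄ − rf) / σ = (-0.8000 − 0.23) / 3.4438 = -1.0300 / 3.4438 = -0.2991

-0.30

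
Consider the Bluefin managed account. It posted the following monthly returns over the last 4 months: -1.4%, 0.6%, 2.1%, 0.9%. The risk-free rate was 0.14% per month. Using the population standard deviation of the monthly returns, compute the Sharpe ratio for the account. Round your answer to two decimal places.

0.33

μ = (-1.4 + 0.6 + 2.1 + 0.9) / 4 = 2.20 / 4 = 0.5500%
Population std dev = √[6.3300 / 4] = 1.2580%
Sharpe = (μ − rf) / σ = (0.5500 − 0.14) / 1.2580 = 0.4100 / 1.2580 = 0.3259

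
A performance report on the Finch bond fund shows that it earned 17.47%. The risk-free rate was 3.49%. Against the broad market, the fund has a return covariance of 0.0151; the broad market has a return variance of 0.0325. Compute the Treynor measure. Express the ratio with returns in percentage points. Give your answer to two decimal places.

30.09

β = Cov / Var = 0.0151 / 0.0325 = 0.4646
Treynor = (Rp − Rf) / β = (17.47% − 3.49%) / 0.4646 = 13.98 / 0.4646 = 30.0904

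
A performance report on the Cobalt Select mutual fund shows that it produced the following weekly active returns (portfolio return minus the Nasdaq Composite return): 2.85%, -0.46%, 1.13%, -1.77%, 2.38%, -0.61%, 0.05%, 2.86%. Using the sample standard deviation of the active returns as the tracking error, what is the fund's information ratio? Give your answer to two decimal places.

r̄ = (2.85 − 0.46 + 1.13 − 1.77 + 2.38 − 0.61 + 0.05 + 2.86) / 8 = 0.8038%
Sample σ = √[Σ(r − r̄)² / 7] = √[21.7944 / 7] = √3.1135 = 1.7645%
IR = r̄ / tracking error = 0.8038 / 1.7645 = 0.4555

0.46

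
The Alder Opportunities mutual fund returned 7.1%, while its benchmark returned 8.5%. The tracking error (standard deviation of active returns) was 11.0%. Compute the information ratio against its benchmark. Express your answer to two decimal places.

-0.13

IR = (Rp − Rb) / TE = (7.1% − 8.5%) / 11.0% = -1.40% / 11.0% = -0.1273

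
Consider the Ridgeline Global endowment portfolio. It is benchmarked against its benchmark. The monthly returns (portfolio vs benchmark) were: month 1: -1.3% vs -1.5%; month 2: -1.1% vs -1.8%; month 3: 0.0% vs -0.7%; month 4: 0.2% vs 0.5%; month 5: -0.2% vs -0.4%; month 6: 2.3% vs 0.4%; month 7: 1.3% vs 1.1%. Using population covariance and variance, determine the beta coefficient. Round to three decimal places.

r̄p = 0.1714%,  r̄m = -0.3429%
Cov = Σ(rp − r̄p)(rm − r̄m) / 7 = 0.9816
Var(rm) = Σ(rm − r̄m)² / 7 = 0.9910
β = Cov / Var = 0.9816 / 0.9910 = 0.9905

0.991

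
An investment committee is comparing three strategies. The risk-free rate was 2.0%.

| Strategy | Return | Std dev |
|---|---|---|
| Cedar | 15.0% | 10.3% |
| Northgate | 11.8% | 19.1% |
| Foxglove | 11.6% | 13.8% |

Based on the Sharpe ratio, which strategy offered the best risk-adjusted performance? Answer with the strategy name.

Cedar

Cedar: Sharpe ratio = (15.0% − 2.0%) / 10.3% = 1.262
Northgate: Sharpe ratio = (11.8% − 2.0%) / 19.1% = 0.513
Foxglove: Sharpe ratio = (11.6% − 2.0%) / 13.8% = 0.696
Highest: Cedar (1.262).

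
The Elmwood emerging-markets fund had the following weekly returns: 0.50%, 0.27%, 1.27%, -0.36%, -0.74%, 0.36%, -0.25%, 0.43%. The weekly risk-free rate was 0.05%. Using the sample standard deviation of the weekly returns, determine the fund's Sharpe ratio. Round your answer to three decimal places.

0.217

Mean return r̄ = 1.480 / 8 = 0.1850%
Sample σ = √[Σ(r − r̄)² / 7] = √[2.7162 / 7] = √0.3880 = 0.6229%
Sharpe = (r̄ − rf) / σ = (0.1850 − 0.05) / 0.6229 = 0.1350 / 0.6229 = 0.2167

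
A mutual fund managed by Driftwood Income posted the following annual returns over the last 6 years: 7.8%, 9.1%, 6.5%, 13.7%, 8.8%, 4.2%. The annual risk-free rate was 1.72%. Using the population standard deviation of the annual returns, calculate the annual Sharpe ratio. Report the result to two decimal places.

2.29

Mean return r̄ = 50.10 / 6 = 8.3500%
Σ(r − r̄)² = (7.8 − 8.3500)² + (9.1 − 8.3500)² + (6.5 − 8.3500)² + … = 50.3350
population σ = √(50.3350 / 6) = √8.3892 = 2.8964%
Sharpe = (r̄ − rf) / σ = (8.3500 − 1.72) / 2.8964 = 6.6300 / 2.8964 = 2.2890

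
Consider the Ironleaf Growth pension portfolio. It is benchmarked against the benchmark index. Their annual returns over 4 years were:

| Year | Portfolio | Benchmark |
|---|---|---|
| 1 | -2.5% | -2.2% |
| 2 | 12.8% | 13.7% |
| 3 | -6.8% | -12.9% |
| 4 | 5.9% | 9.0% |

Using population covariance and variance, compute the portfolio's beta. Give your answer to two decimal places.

0.71

r̄p = 2.3500%,  r̄m = 1.9000%
Cov = Σ(rp − r̄p)(rm − r̄m) / 4 = 75.9550
Var(rm) = Σ(rm − r̄m)² / 4 = 106.3750
β = Cov / Var = 75.9550 / 106.3750 = 0.7140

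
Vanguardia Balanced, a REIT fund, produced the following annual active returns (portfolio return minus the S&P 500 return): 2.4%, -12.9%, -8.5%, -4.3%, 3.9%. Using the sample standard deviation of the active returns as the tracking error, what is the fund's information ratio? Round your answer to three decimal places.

Mean return r̄ = -19.40 / 5 = -3.8800%
Sample std dev = √[202.8480 / 4] = 7.1212%
IR = r̄ / tracking error = -3.8800 / 7.1212 = -0.5449

-0.545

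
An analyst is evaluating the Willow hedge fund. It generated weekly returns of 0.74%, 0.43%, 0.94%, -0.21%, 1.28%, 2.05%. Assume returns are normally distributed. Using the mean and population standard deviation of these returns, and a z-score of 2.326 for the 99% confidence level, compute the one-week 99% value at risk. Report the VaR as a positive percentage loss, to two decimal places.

0.76

r̄ = (0.74 + 0.43 + 0.94 − 0.21 + 1.28 + 2.05) / 6 = 0.8717%
Σ(r − r̄)² = 2.9423; population σ = √(2.9423/6) = 0.7003%
VaR = −(r̄ − z·σ) = −(0.8717 − 2.326 × 0.7003) = −(-0.7572) = 0.7572%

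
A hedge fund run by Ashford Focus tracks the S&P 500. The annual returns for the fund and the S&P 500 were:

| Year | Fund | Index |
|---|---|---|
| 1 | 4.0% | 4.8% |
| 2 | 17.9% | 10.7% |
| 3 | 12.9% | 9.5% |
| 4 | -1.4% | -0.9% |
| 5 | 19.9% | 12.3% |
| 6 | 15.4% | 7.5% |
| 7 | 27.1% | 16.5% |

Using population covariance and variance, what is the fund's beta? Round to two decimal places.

1.68

r̄p = 13.6857%,  r̄m = 8.6286%
Cov = Σ(rp − r̄p)(rm − r̄m) / 7 = 45.0490
Var(rm) = Σ(rm − r̄m)² / 7 = 26.7449
β = Cov / Var = 45.0490 / 26.7449 = 1.6844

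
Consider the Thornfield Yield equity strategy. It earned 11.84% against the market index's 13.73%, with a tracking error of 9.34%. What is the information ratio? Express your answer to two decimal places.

-0.20

IR = (Rp − Rb) / TE = (11.84% − 13.73%) / 9.34% = -1.89% / 9.34% = -0.2024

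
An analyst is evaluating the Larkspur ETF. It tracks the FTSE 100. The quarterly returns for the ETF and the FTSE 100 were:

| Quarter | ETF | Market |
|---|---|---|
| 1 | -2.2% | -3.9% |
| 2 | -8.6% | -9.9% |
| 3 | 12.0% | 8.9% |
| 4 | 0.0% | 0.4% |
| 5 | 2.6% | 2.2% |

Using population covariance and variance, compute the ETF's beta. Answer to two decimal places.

1.06

r̄p = 0.7600%,  r̄m = -0.4600%
Cov = Σ(rp − r̄p)(rm − r̄m) / 5 = 41.5976
Var(rm) = Σ(rm − r̄m)² / 5 = 39.2744
β = Cov / Var = 41.5976 / 39.2744 = 1.0592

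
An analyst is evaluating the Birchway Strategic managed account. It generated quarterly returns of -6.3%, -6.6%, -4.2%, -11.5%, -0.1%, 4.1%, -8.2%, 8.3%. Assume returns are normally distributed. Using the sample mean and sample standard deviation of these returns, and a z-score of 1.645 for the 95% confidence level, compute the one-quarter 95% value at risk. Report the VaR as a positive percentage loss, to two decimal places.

14.03

Mean return r̄ = -24.50 / 8 = -3.0625%
Σ(r − r̄)² = 311.0588; sample σ = √(311.0588/7) = 6.6661%
VaR = −(r̄ − z·σ) = −(-3.0625 − 1.645 × 6.6661) = −(-14.0282) = 14.0282%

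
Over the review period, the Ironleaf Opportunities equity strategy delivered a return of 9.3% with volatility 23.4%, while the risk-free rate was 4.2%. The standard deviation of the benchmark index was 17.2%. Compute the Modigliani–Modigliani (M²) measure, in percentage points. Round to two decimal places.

Sharpe = (Rp − Rf) / σp = (9.3% − 4.2%) / 23.4% = 0.2179
M² = Rf + Sharpe × σm = 4.2% + 0.2179 × 17.2% = 7.9479%

7.95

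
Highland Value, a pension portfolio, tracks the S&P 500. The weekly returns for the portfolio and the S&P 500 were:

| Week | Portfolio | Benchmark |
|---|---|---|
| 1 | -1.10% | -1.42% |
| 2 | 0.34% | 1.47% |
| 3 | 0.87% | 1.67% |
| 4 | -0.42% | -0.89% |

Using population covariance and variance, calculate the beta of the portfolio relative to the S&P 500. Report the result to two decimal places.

0.52

r̄p = -0.0775%,  r̄m = 0.2075%
Cov = Σ(rp − r̄p)(rm − r̄m) / 4 = 0.9882
Var(rm) = Σ(rm − r̄m)² / 4 = 1.8965
β = Cov / Var = 0.9882 / 1.8965 = 0.5211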